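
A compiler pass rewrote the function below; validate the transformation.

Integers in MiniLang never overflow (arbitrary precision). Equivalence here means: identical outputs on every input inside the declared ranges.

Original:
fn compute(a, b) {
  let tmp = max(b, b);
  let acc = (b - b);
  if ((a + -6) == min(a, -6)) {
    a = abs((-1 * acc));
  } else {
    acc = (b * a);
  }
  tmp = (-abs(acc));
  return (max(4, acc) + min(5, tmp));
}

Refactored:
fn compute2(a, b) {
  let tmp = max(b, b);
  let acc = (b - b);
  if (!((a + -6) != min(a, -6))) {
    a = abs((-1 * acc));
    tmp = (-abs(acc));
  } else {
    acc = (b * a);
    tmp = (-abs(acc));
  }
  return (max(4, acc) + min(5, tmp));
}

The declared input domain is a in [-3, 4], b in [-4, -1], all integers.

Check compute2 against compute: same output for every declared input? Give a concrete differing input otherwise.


The two are interchangeable: boolean connective usage differs; and min/max/abs usage differs; and comparison usage differs; and statement counts differ, and every declared input agrees.
Spot check at a=3, b=-1 — compute: tmp=-1, then acc=0, then ((a + -6) == min(a, -6)) is false, then acc=-3, then tmp=-3, then returns 1. compute2: tmp=-1, then acc=0, then (!((a + -6) != min(a, -6))) is false, then acc=-3, then tmp=-3, then returns 1. Both give 1.
Every one of the 32 inputs gives matching results.
verdict: equivalent


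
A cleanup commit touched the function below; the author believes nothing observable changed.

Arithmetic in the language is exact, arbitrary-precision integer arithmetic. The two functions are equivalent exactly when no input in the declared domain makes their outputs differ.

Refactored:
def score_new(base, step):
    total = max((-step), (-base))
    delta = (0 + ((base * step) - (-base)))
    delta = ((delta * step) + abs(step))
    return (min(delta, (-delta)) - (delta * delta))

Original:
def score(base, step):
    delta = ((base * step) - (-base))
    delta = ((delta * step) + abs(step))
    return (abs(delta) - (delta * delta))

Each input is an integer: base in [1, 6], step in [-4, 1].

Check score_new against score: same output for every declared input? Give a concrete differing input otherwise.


Evaluate both at base=1, step=-4.
score: delta becomes -3; next delta becomes 16; next final value -240
score_new: total becomes 4; next delta becomes -3; next delta becomes 16; next final value -272
-240 vs -272 — the two versions disagree here.
verdict: not equivalent; witness: base=1, step=-4


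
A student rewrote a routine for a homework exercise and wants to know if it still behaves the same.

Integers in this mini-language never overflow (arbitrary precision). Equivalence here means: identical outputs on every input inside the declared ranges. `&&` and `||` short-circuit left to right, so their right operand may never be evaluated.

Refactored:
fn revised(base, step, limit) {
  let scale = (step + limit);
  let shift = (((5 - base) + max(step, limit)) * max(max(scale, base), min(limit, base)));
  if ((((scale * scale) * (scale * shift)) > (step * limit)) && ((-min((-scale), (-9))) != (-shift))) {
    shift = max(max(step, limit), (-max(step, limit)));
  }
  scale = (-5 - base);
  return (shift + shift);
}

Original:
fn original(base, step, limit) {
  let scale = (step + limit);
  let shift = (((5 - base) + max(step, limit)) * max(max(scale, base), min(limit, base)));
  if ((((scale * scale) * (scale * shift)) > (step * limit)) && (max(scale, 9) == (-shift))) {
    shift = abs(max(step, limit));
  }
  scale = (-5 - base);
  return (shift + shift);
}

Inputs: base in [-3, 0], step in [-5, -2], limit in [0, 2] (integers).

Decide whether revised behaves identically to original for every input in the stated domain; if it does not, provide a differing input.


At base=-3, step=-5, limit=0: original gives -48, revised gives 0.
verdict: not equivalent; witness: base=-3, step=-5, limit=0


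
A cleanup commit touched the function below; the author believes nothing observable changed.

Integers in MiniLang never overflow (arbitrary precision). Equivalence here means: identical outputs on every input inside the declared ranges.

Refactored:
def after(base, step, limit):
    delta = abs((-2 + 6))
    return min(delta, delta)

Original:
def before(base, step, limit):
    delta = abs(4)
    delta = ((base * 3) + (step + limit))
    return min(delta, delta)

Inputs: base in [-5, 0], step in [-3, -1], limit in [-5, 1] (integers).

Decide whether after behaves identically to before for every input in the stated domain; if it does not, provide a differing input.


Run the pair on base=-5, step=-3, limit=-5.
before: delta = 4; delta = -23; return -23
after: delta = 4; return 4
-23 and 4 differ, so these are not the same function on this domain.
verdict: not equivalent; witness: base=-5, step=-3, limit=-5


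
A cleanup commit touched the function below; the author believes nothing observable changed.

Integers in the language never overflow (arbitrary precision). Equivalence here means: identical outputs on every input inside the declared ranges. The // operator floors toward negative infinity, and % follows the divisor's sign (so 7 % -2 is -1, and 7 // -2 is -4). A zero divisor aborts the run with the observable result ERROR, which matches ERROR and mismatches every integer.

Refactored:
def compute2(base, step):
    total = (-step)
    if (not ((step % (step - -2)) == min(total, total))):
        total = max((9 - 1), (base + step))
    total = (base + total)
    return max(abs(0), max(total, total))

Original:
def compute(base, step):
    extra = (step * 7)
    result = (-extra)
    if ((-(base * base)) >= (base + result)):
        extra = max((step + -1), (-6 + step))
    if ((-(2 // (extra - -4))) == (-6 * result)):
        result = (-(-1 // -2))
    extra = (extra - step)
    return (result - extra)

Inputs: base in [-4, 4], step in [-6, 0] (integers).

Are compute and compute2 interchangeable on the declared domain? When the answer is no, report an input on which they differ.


Not equivalent: base=-4, step=-6 separates them (78 vs 4).
compute: extra=-42, then result=42, then ((-(base * base)) >= (base + result)) is false, then ((-(2 // (extra - -4))) == (-6 * result)) is false, then extra=-36, then returns 78
compute2: total=6, then (not ((step % (step - -2)) == min(total, total))) is true, then total=8, then total=4, then returns 4
verdict: not equivalent; witness: base=-4, step=-6


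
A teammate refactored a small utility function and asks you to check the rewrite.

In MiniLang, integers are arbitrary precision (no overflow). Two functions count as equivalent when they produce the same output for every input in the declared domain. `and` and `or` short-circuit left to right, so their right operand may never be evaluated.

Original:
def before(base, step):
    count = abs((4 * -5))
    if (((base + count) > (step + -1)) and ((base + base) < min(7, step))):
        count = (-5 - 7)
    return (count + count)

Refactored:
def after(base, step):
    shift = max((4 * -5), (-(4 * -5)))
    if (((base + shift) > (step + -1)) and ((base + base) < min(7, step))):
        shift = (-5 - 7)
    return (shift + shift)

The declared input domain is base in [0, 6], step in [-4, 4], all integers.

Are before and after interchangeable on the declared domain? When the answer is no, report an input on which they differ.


Although arithmetic usage differs, plus constant usage differs, plus min/max/abs usage differs, plus local variable names differ, 63/63 inputs agree.
verdict: equivalent


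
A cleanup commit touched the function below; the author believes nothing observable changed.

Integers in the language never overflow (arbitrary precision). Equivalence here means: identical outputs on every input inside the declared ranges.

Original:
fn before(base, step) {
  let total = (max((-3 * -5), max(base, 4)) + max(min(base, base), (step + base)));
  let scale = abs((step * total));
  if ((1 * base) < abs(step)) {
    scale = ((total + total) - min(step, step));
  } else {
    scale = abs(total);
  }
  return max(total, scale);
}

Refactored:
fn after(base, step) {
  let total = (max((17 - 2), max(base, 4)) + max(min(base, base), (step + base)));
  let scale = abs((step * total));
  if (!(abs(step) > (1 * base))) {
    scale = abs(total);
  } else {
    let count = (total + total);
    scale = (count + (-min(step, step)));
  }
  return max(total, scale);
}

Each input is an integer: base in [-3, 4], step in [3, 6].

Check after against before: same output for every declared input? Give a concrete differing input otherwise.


Side by side, the visible changes include: boolean connective usage differs; also comparison usage differs; also arithmetic usage differs; also constant usage differs; also local variable names differ; also statement counts differ.
One worked example (base=1, step=4) — before: total = 20; scale = 80; ((1 * base) < abs(step)) -> true; scale = 36; return 36; after: total = 20; scale = 80; (!(abs(step) > (1 * base))) -> false; count = 40; scale = 36; return 36; agreement on 36.
Sweeping the whole domain (32 inputs) finds no disagreement.
verdict: equivalent


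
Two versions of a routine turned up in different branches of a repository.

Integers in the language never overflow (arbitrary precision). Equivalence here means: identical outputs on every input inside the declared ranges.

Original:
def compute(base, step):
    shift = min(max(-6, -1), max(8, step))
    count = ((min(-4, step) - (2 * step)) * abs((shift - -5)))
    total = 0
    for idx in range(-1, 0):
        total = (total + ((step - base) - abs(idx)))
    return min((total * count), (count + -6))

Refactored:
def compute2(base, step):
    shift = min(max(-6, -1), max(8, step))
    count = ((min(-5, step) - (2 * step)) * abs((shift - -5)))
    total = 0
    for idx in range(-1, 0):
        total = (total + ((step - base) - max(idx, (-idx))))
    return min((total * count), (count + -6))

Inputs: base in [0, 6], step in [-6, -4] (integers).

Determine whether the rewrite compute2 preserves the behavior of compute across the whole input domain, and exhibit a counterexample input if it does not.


Consider the input base=0, step=-4.
compute: shift = -1; count = 16; total = 0; [idx=-1]; total = -5; return -80
compute2: shift = -1; count = 12; total = 0; [idx=-1]; total = -5; return -60
-80 against -60: the behavior changed.
verdict: not equivalent; witness: base=0, step=-4


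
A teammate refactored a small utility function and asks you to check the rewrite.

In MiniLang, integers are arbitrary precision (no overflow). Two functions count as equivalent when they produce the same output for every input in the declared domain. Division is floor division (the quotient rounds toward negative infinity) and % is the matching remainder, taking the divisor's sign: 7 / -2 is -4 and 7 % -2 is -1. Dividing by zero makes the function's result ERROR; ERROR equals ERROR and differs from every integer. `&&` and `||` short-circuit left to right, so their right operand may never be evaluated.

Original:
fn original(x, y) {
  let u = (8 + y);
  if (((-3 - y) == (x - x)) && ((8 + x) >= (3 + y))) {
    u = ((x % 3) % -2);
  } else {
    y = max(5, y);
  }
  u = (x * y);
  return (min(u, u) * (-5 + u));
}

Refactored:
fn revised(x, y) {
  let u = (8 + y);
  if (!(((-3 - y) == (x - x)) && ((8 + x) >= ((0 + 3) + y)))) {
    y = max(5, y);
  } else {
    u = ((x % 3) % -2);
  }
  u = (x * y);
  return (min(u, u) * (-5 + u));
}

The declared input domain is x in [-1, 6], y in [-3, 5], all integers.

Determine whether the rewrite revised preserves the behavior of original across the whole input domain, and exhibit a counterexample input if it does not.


Side by side, the visible changes include: boolean connective usage differs, plus constant usage differs, plus arithmetic usage differs.
One worked example (x=0, y=0) — original: u=8, then (((-3 - y) == (x - x)) && ((8 + x) >= (3 + y))) is false, then y=5, then u=0, then returns 0; revised: u=8, then (!(((-3 - y) == (x - x)) && ((8 + x) >= ((0 + 3) + y)))) is true, then y=5, then u=0, then returns 0; agreement on 0.
Checked all 72 inputs in the declared domain: the outputs agree on every one.
verdict: equivalent


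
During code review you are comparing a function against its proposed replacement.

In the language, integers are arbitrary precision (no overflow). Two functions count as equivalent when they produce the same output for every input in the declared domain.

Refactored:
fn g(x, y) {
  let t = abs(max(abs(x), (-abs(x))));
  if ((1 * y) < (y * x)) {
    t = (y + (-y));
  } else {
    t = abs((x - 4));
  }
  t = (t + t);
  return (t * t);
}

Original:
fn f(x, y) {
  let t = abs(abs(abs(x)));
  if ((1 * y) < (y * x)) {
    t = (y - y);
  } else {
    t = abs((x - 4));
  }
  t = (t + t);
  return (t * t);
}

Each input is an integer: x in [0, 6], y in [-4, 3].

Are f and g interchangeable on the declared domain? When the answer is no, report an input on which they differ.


Behavior is preserved: although arithmetic usage differs, min/max/abs usage differs, the outputs never diverge.
Spot check at x=4, y=3 — f: t=4, then ((1 * y) < (y * x)) is true, then t=0, then t=0, then returns 0. g: t=4, then ((1 * y) < (y * x)) is true, then t=0, then t=0, then returns 0. Both give 0.
Checked all 56 inputs in the declared domain: the outputs agree on every one.
verdict: equivalent


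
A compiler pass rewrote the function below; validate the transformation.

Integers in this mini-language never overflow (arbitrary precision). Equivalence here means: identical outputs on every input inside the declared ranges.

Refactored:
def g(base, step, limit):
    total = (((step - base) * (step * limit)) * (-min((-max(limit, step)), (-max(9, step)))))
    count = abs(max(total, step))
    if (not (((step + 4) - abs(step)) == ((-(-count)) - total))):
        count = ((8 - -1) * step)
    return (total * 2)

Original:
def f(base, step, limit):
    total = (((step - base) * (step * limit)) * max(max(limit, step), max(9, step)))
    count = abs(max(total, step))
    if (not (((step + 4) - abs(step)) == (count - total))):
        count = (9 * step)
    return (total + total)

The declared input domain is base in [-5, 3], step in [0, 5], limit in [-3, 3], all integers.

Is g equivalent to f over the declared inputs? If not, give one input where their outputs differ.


Differences: arithmetic usage differs, constant usage differs, min/max/abs usage differs — yet all 378 inputs agree.
verdict: equivalent


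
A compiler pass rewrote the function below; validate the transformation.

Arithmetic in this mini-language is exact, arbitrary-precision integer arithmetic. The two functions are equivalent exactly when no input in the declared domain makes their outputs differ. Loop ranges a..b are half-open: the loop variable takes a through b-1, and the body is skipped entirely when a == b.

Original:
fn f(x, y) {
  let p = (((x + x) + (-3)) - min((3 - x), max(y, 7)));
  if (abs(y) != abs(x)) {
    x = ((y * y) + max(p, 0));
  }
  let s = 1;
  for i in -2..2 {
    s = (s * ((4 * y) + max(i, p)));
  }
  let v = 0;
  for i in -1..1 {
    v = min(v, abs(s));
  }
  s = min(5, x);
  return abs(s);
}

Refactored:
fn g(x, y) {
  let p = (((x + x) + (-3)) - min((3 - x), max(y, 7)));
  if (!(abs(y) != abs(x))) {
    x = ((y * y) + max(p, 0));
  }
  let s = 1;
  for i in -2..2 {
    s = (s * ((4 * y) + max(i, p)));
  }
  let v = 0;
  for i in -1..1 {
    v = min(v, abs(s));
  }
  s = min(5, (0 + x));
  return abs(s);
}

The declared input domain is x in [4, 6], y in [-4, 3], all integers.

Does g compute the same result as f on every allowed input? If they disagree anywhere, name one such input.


These are not equivalent — on x=4, y=-4 the outputs split (4 vs 5).
f: p becomes 6; next (abs(y) != abs(x)) evaluates to false; next s becomes 1; next at i=-2:; next s becomes -10; next at i=-1:; next s becomes 100; next at i=0:; next s becomes -1000; next at i=1:; next s becomes 10000; next v becomes 0; next at i=-1:; next v becomes 0; next at i=0:; next v becomes 0; next s becomes 4; next final value 4
g: p becomes 6; next (!(abs(y) != abs(x))) evaluates to true; next x becomes 22; next s becomes 1; next at i=-2:; next s becomes -10; next at i=-1:; next s becomes 100; next at i=0:; next s becomes -1000; next at i=1:; next s becomes 10000; next v becomes 0; next at i=-1:; next v becomes 0; next at i=0:; next v becomes 0; next s becomes 5; next final value 5
verdict: not equivalent; witness: x=4, y=-4


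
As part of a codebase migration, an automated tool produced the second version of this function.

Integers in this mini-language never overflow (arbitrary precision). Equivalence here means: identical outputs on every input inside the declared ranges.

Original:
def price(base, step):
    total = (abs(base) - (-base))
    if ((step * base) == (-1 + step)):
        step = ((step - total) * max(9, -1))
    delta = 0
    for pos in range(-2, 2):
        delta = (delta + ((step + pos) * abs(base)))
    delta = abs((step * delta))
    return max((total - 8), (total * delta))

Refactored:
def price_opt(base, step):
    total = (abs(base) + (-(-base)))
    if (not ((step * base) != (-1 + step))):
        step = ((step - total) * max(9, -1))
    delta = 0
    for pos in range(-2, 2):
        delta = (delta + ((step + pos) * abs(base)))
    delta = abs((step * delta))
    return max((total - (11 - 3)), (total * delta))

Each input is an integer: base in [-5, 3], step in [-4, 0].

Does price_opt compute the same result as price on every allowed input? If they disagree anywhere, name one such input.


Comparing the listings, the differences include: arithmetic usage differs, and boolean connective usage differs, and comparison usage differs, and constant usage differs.
Spot check at base=-1, step=-4 — price: total = 0; ((step * base) == (-1 + step)) -> false; delta = 0; [pos=-2]; delta = -6; [pos=-1]; delta = -11; [pos=0]; delta = -15; [pos=1]; delta = -18; delta = 72; return 0. price_opt: total = 0; (not ((step * base) != (-1 + step))) -> false; delta = 0; [pos=-2]; delta = -6; [pos=-1]; delta = -11; [pos=0]; delta = -15; [pos=1]; delta = -18; delta = 72; return 0. Both give 0.
Across all 45 domain points the two functions coincide.
verdict: equivalent


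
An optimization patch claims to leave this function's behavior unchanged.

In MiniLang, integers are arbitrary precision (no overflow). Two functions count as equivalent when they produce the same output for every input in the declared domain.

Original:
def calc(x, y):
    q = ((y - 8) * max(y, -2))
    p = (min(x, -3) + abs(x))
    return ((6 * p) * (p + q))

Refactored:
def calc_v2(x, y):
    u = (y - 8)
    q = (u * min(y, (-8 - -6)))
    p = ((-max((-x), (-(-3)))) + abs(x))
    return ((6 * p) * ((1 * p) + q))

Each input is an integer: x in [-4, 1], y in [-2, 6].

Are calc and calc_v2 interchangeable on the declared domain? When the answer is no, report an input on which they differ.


The rewrite breaks on x=-2, y=-1, where the results are -48 and -102.
calc: q := 9 | p := -1 | result -48
calc_v2: u := -9 | q := 18 | p := -1 | result -102
verdict: not equivalent; witness: x=-2, y=-1


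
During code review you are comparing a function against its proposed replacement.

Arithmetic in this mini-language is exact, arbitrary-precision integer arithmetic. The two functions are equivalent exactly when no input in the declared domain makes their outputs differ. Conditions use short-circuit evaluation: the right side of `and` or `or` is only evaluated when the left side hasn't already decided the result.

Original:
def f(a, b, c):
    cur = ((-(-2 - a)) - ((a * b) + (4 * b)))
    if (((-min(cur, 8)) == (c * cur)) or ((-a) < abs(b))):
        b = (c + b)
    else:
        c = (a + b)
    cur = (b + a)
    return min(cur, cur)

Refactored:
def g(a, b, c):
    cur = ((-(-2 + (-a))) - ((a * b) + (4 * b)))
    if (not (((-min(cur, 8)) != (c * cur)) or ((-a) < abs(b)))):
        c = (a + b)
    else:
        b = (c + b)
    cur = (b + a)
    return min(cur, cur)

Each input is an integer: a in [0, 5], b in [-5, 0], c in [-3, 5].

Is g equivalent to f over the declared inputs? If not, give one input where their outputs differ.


The rewrite breaks on a=0, b=0, c=-3, where the results are 0 and -3.
f: cur = 2; (((-min(cur, 8)) == (c * cur)) or ((-a) < abs(b))) -> false; c = 0; cur = 0; return 0
g: cur = 2; (not (((-min(cur, 8)) != (c * cur)) or ((-a) < abs(b)))) -> false; b = -3; cur = -3; return -3
verdict: not equivalent; witness: a=0, b=0, c=-3


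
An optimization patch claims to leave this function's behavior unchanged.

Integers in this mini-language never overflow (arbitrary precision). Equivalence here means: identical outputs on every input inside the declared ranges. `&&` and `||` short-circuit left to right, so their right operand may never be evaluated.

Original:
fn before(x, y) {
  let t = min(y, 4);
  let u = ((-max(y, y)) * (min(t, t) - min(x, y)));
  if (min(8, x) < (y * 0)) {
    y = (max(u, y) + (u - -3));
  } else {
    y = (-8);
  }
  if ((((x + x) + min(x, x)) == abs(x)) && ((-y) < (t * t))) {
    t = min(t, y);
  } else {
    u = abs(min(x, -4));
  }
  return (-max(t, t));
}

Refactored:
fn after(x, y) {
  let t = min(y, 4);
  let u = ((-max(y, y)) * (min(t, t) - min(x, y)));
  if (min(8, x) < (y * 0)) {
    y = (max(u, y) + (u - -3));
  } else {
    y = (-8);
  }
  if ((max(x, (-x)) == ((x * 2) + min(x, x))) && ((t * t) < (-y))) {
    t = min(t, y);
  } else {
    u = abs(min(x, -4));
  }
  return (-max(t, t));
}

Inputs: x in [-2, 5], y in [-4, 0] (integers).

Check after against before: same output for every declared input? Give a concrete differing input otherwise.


Not equivalent: x=0, y=-4 separates them (8 vs 4).
before: t becomes -4; next u becomes 0; next (min(8, x) < (y * 0)) evaluates to false; next y becomes -8; next ((((x + x) + min(x, x)) == abs(x)) && ((-y) < (t * t))) evaluates to true; next t becomes -8; next final value 8
after: t becomes -4; next u becomes 0; next (min(8, x) < (y * 0)) evaluates to false; next y becomes -8; next ((max(x, (-x)) == ((x * 2) + min(x, x))) && ((t * t) < (-y))) evaluates to false; next u becomes 4; next final value 4
verdict: not equivalent; witness: x=0, y=-4


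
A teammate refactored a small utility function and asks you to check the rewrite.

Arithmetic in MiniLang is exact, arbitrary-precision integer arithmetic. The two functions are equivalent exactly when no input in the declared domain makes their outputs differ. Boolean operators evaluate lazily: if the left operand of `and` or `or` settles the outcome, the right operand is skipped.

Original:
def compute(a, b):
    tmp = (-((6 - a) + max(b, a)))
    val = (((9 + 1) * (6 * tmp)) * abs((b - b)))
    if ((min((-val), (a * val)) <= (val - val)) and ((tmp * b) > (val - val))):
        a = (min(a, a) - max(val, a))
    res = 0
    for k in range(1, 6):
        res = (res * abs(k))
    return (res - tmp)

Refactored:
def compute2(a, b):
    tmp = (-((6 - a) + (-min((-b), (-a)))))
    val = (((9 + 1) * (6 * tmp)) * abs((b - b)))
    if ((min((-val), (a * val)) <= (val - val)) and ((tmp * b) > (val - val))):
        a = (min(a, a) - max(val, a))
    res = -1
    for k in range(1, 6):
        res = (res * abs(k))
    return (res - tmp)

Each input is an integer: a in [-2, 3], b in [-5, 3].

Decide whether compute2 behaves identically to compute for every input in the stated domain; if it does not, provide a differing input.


Consider the input a=-2, b=-5.
compute: tmp = -6; val = 0; ((min((-val), (a * val)) <= (val - val)) and ((tmp * b) > (val - val))) -> true; a = -2; res = 0; [k=1]; res = 0; [k=2]; res = 0; [k=3]; res = 0; [k=4]; res = 0; [k=5]; res = 0; return 6
compute2: tmp = -6; val = 0; ((min((-val), (a * val)) <= (val - val)) and ((tmp * b) > (val - val))) -> true; a = -2; res = -1; [k=1]; res = -1; [k=2]; res = -2; [k=3]; res = -6; [k=4]; res = -24; [k=5]; res = -120; return -114
6 != -114, so the rewrite changes behavior.
verdict: not equivalent; witness: a=-2, b=-5


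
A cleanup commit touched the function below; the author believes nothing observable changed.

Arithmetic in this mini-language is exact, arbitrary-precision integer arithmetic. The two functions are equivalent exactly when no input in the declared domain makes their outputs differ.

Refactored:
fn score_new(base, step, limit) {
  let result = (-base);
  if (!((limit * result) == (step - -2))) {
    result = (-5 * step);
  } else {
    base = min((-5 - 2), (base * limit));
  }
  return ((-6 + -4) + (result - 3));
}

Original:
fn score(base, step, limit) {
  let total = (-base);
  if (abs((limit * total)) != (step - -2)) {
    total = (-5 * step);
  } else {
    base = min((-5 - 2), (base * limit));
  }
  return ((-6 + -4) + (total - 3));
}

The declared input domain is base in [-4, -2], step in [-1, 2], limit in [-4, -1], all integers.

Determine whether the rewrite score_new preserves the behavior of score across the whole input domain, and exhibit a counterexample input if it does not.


These are not equivalent — on base=-4, step=2, limit=-1 the outputs split (-9 vs -23).
score: total becomes 4; next (abs((limit * total)) != (step - -2)) evaluates to false; next base becomes -7; next final value -9
score_new: result becomes 4; next (!((limit * result) == (step - -2))) evaluates to true; next result becomes -10; next final value -23
verdict: not equivalent; witness: base=-4, step=2, limit=-1


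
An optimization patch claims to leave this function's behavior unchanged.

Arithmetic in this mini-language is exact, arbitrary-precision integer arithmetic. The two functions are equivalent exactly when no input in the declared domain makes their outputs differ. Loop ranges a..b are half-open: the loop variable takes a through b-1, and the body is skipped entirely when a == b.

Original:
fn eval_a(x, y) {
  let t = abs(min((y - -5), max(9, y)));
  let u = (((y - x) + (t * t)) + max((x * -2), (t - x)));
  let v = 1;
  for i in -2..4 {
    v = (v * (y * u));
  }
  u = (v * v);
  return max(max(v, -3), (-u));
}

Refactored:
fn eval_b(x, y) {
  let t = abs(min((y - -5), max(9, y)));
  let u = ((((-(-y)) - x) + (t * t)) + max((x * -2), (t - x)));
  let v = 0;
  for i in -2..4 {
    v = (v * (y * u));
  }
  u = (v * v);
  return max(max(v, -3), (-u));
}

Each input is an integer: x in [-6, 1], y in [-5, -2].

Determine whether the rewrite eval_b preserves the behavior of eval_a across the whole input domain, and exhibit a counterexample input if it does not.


Try x=-6, y=-5.
eval_a: t becomes 0; next u becomes 13; next v becomes 1; next at i=-2:; next v becomes -65; next at i=-1:; next v becomes 4225; next at i=0:; next v becomes -274625; next at i=1:; next v becomes 17850625; next at i=2:; next v becomes -1160290625; next at i=3:; next v becomes 75418890625; next u becomes 5688009063105712890625; next final value 75418890625
eval_b: t becomes 0; next u becomes 13; next v becomes 0; next at i=-2:; next v becomes 0; next at i=-1:; next v becomes 0; next at i=0:; next v becomes 0; next at i=1:; next v becomes 0; next at i=2:; next v becomes 0; next at i=3:; next v becomes 0; next u becomes 0; next final value 0
75418890625 and 0 differ, so these are not the same function on this domain.
verdict: not equivalent; witness: x=-6, y=-5


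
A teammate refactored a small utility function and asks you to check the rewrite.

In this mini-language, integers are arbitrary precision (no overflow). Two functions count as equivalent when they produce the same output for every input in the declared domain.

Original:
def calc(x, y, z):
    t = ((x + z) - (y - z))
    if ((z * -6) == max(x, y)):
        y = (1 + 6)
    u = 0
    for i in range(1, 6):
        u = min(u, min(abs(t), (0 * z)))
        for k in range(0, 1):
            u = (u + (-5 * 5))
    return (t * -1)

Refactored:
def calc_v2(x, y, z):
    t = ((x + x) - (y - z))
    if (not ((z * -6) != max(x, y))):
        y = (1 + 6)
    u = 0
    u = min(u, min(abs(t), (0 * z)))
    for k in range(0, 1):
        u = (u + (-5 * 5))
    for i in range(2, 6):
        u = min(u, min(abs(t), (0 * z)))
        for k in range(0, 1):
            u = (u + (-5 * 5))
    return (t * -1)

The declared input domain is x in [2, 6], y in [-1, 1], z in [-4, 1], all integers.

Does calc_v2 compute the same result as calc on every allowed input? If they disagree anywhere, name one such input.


Consider the input x=2, y=-1, z=-4.
calc: t=-5, then ((z * -6) == max(x, y)) is false, then u=0, then (i=1), then u=0, then (k=0), then u=-25, then (i=2), then u=-25, then (k=0), then u=-50, then (i=3), then u=-50, then (k=0), then u=-75, then (i=4), then u=-75, then (k=0), then u=-100, then (i=5), then u=-100, then (k=0), then u=-125, then returns 5
calc_v2: t=1, then (not ((z * -6) != max(x, y))) is false, then u=0, then u=0, then (k=0), then u=-25, then (i=2), then u=-25, then (k=0), then u=-50, then (i=3), then u=-50, then (k=0), then u=-75, then (i=4), then u=-75, then (k=0), then u=-100, then (i=5), then u=-100, then (k=0), then u=-125, then returns -1
5 != -1, so the rewrite changes behavior.
verdict: not equivalent; witness: x=2, y=-1, z=-4


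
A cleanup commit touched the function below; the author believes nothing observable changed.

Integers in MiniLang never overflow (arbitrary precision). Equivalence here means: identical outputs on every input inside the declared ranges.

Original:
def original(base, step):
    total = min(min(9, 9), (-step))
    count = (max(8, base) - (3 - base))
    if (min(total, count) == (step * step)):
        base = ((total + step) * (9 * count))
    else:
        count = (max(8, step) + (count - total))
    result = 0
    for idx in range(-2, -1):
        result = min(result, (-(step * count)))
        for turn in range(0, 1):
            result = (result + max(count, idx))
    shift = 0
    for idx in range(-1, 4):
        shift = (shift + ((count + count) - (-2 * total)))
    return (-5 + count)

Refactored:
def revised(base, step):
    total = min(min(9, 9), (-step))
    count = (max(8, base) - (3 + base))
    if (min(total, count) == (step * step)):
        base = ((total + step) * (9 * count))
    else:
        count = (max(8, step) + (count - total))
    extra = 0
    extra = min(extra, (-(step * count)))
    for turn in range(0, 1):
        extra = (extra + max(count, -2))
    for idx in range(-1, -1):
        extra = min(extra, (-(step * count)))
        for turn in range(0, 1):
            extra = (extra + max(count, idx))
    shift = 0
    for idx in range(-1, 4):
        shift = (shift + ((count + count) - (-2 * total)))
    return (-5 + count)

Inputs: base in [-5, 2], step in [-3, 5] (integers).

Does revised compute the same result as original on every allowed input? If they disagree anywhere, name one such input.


These are not equivalent — on base=-5, step=-3 the outputs split (0 vs 10).
original: total := 3 | count := 0 | (min(total, count) == (step * step)): false | count := 5 | result := 0 | iter idx=-2: | result := 0 | iter turn=0: | result := 5 | shift := 0 | iter idx=-1: | shift := 16 | iter idx=0: | shift := 32 | iter idx=1: | shift := 48 | iter idx=2: | shift := 64 | iter idx=3: | shift := 80 | result 0
revised: total := 3 | count := 10 | (min(total, count) == (step * step)): false | count := 15 | extra := 0 | extra := 0 | iter turn=0: | extra := 15 | loop over idx: empty range | shift := 0 | iter idx=-1: | shift := 36 | iter idx=0: | shift := 72 | iter idx=1: | shift := 108 | iter idx=2: | shift := 144 | iter idx=3: | shift := 180 | result 10
verdict: not equivalent; witness: base=-5, step=-3


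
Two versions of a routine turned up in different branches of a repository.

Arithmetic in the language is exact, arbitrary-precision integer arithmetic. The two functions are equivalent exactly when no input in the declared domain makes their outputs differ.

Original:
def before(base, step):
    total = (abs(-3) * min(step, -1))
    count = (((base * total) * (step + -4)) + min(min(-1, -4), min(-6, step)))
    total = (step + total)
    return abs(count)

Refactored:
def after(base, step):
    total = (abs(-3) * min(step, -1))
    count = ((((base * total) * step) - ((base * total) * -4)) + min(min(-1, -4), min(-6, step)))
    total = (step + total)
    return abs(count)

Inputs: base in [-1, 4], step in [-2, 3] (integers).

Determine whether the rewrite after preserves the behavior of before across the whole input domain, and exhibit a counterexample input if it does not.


These are not equivalent — on base=-1, step=-2 the outputs split (42 vs 6).
before: total = -6; count = -42; total = -8; return 42
after: total = -6; count = 6; total = -8; return 6
verdict: not equivalent; witness: base=-1, step=-2


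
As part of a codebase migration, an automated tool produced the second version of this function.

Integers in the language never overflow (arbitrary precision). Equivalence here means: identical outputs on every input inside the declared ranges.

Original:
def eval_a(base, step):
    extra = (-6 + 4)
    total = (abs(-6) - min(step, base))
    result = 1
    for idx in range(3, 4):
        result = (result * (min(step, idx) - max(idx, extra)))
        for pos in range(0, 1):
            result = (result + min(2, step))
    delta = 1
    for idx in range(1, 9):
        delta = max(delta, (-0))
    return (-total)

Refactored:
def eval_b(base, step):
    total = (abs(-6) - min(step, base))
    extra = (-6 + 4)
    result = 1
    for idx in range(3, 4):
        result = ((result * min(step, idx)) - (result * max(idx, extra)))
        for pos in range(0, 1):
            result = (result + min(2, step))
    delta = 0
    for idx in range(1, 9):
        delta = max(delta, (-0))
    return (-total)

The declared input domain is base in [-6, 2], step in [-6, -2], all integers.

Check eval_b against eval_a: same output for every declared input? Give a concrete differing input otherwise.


The edit looks behavioral (`1` became `0`), but over these ranges it never changes the outcome.
Spot check at base=0, step=-3 — eval_a: extra becomes -2; next total becomes 9; next result becomes 1; next at idx=3:; next result becomes -6; next at pos=0:; next result becomes -9; next delta becomes 1; next at idx=1:; next delta becomes 1; next at idx=2:; next delta becomes 1; next at idx=3:; next delta becomes 1; next at idx=4:; next delta becomes 1; next at idx=5:; next delta becomes 1; next at idx=6:; next delta becomes 1; next at idx=7:; next delta becomes 1; next at idx=8:; next delta becomes 1; next final value -9. eval_b: total becomes 9; next extra becomes -2; next result becomes 1; next at idx=3:; next result becomes -6; next at pos=0:; next result becomes -9; next delta becomes 0; next at idx=1:; next delta becomes 0; next at idx=2:; next delta becomes 0; next at idx=3:; next delta becomes 0; next at idx=4:; next delta becomes 0; next at idx=5:; next delta becomes 0; next at idx=6:; next delta becomes 0; next at idx=7:; next delta becomes 0; next at idx=8:; next delta becomes 0; next final value -9. Both give -9.
Sweeping the whole domain (45 inputs) finds no disagreement.
verdict: equivalent


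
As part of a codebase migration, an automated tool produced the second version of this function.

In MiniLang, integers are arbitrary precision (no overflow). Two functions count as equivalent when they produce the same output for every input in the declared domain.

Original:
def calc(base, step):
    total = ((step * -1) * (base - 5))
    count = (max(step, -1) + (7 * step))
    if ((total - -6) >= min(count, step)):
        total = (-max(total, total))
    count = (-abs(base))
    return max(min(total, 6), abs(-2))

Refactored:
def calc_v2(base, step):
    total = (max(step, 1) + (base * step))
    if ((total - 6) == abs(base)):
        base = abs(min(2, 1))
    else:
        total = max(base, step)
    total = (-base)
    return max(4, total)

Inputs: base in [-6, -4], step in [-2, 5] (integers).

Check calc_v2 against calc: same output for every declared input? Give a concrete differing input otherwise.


Take base=-6, step=-2.
calc: total := -22 | count := -15 | ((total - -6) >= min(count, step)): false | count := -6 | result 2
calc_v2: total := 13 | ((total - 6) == abs(base)): false | total := -2 | total := 6 | result 6
2 vs 6 — the two versions disagree here.
verdict: not equivalent; witness: base=-6, step=-2


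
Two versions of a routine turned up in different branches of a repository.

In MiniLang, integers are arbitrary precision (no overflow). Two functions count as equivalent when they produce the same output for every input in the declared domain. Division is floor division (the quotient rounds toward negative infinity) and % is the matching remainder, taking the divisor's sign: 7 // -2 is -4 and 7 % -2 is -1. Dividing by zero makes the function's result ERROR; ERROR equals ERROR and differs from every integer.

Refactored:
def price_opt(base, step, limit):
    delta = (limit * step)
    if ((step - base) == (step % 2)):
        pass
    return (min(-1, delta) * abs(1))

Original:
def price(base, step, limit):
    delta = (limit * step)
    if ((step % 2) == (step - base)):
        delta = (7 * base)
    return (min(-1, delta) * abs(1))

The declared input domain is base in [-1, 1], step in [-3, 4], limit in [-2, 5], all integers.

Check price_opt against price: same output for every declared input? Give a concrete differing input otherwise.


Try base=0, step=1, limit=-2.
price: delta=-2, then ((step % 2) == (step - base)) is true, then delta=0, then returns -1
price_opt: delta=-2, then ((step - base) == (step % 2)) is true, then returns -2
-1 != -2, so the rewrite changes behavior.
verdict: not equivalent; witness: base=0, step=1, limit=-2


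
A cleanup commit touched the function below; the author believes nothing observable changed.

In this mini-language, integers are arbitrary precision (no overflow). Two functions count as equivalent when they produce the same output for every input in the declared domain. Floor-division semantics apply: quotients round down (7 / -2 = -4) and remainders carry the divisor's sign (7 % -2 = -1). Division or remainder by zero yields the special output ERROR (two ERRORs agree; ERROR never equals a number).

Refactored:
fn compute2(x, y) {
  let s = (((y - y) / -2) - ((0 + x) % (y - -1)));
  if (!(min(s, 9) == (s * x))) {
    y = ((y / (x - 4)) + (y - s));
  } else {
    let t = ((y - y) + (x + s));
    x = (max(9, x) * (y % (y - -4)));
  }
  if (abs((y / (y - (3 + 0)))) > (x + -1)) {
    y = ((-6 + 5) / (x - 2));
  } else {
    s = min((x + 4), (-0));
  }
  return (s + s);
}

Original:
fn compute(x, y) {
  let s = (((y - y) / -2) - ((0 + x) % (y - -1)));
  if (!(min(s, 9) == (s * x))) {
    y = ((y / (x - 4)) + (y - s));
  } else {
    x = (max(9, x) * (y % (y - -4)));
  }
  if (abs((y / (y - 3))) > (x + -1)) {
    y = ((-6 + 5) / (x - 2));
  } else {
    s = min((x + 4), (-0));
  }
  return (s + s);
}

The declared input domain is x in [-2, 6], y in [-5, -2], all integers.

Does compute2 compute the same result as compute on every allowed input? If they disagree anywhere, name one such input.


Changes here: local variable names differ; and constant usage differs; and arithmetic usage differs; and statement counts differ; the full 36-point sweep finds no disagreement.
verdict: equivalent


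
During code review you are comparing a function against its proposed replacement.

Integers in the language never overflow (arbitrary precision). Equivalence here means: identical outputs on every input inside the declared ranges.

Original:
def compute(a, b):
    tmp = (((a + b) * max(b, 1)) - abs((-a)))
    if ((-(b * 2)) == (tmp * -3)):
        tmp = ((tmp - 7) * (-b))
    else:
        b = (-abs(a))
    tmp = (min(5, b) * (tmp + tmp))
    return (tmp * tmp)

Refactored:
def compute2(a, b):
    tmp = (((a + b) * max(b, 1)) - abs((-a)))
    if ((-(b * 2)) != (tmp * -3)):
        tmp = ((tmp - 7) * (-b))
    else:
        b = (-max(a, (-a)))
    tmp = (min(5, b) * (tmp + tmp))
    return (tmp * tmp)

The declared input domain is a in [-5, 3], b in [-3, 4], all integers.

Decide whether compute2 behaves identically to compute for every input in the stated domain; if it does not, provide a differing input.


Consider the input a=-5, b=-3.
compute: tmp=-13, then ((-(b * 2)) == (tmp * -3)) is false, then b=-5, then tmp=130, then returns 16900
compute2: tmp=-13, then ((-(b * 2)) != (tmp * -3)) is true, then tmp=-60, then tmp=360, then returns 129600
16900 != 129600, so the rewrite changes behavior.
verdict: not equivalent; witness: a=-5, b=-3
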